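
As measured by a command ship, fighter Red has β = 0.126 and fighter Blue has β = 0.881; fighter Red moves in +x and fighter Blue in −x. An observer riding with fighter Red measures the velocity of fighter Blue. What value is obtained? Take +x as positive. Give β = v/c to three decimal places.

β = -0.906

β_A = 0.126, β_B = -0.881.
Transform to A's frame with the inverse velocity-addition law: u' = (u − v)/(1 − uv/c²), taking u = β_B and v = β_A.
u' = (-0.881 − 0.126) / (1 − (0.126)(-0.881)) = -1.0070/1.1110 = -0.9064.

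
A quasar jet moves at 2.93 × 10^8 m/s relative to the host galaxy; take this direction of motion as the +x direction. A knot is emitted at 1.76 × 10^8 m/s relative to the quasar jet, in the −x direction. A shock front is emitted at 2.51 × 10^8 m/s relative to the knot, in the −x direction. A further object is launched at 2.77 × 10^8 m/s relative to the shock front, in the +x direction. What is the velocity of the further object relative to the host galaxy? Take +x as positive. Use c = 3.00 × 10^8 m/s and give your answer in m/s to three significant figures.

+2.88 × 10^8 m/s

Apply u = (u' + v)/(1 + u'v/c²) successively, working outward toward the host galaxy.
(Dividing each given speed by c = 3.00 × 10^8 m/s to work in units of c.)
Start: velocity of the quasar jet relative to the host galaxy = 0.9767c.
Compose with the knot (u' = -0.587 in the quasar jet frame): u_1 = (-0.587 + 0.977) / (1 + (-0.587)·0.977) = 0.3900/0.4270 = 0.9133.
Compose with the shock front (u' = -0.837 in the knot frame): u_2 = (-0.837 + 0.913) / (1 + (-0.837)·0.913) = 0.0766/0.2359 = 0.3249.
Compose with the further object (u' = 0.923 in the shock front frame): u_3 = (0.923 + 0.325) / (1 + 0.923·0.325) = 1.2482/1.3000 = 0.9602.
So u = 0.9602 × 3.00 × 10^8 m/s.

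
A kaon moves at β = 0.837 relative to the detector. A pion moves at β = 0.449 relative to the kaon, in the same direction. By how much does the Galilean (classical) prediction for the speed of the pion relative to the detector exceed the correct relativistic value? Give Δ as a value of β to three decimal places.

Δ = 0.351

Galilean: u_cl = 0.449 + 0.837 = 1.2860.
Relativistic: u_rel = (0.449 + 0.837) / (1 + 0.449·0.837) = 1.2860/1.3758 = 0.9347.
Δ = 1.2860 − 0.9347 = 0.3513.
(The classical prediction exceeds c; the relativistic result does not.)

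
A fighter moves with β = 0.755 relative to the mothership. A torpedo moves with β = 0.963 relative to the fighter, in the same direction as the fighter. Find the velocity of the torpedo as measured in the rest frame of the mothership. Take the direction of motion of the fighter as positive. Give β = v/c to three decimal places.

With v = 0.755 and u' = 0.963 (in units of c),
u = (u' + v)/(1 + u'v/c²):
u = (0.963 + 0.755) / (1 + 0.963·0.755) = 1.7180/1.7271 = 0.9948

β = 0.995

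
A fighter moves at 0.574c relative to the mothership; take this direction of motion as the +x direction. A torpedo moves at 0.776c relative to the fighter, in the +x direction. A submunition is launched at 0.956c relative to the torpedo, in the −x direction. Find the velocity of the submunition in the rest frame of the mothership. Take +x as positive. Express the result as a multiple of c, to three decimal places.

Apply u = (u' + v)/(1 + u'v/c²) successively, working outward toward the mothership.
Start: velocity of the fighter relative to the mothership = 0.5740c.
Compose with the torpedo (u' = 0.776 in the fighter frame): u_1 = (0.776 + 0.574) / (1 + 0.776·0.574) = 1.3500/1.4454 = 0.9340.
Compose with the submunition (u' = -0.956 in the torpedo frame): u_2 = (-0.956 + 0.934) / (1 + (-0.956)·0.934) = -0.0220/0.1071 = -0.2056.

-0.206c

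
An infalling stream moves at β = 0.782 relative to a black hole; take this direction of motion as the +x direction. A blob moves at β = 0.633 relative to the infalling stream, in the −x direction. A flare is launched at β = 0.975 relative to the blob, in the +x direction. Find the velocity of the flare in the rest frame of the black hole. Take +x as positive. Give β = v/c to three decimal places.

Apply u = (u' + v)/(1 + u'v/c²) successively, working outward toward the black hole.
Start: velocity of the infalling stream relative to the black hole = 0.7820c.
Compose with the blob (u' = -0.633 in the infalling stream frame): u_1 = (-0.633 + 0.782) / (1 + (-0.633)·0.782) = 0.1490/0.5050 = 0.2951.
Compose with the flare (u' = 0.975 in the blob frame): u_2 = (0.975 + 0.295) / (1 + 0.975·0.295) = 1.2701/1.2877 = 0.9863.

β = +0.986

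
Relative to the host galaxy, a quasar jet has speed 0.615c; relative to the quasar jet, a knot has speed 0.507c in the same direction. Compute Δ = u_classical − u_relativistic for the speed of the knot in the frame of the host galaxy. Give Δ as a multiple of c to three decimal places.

Galilean: u_cl = 0.507 + 0.615 = 1.1220.
Relativistic: u_rel = (0.507 + 0.615) / (1 + 0.507·0.615) = 1.1220/1.3118 = 0.8553.
Δ = 1.1220 − 0.8553 = 0.2667.
(The classical prediction exceeds c; the relativistic result does not.)

Δ = 0.267c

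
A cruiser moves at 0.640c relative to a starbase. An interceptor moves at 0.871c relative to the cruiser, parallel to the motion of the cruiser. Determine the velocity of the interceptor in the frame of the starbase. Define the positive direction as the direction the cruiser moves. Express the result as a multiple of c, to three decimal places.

With v = 0.640 and u' = 0.871 (in units of c),
u = (u' + v)/(1 + u'v/c²):
u = (0.871 + 0.640) / (1 + 0.871·0.640) = 1.5110/1.5574 = 0.9702

0.970c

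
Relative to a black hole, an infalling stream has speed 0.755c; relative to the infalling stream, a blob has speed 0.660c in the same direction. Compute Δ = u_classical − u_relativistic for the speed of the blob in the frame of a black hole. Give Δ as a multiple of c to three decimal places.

Galilean: u_cl = 0.660 + 0.755 = 1.4150.
Relativistic: u_rel = (0.660 + 0.755) / (1 + 0.660·0.755) = 1.4150/1.4983 = 0.9444.
Δ = 1.4150 − 0.9444 = 0.4706.
(The classical prediction exceeds c; the relativistic result does not.)

Δ = 0.471c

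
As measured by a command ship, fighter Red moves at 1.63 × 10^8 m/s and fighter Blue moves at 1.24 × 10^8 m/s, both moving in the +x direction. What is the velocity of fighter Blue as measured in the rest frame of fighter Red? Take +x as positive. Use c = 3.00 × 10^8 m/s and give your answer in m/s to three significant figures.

β_A = 0.543, β_B = 0.413 (dividing each by c = 3.00 × 10^8 m/s).
Transform to A's frame with the inverse velocity-addition law: u' = (u − v)/(1 − uv/c²), taking u = β_B and v = β_A.
u' = (0.413 − 0.543) / (1 − (0.543)(0.413)) = -0.1300/0.7754 = -0.1677.
u' = -0.1677 × 3.00 × 10^8 m/s.

-5.03 × 10^7 m/s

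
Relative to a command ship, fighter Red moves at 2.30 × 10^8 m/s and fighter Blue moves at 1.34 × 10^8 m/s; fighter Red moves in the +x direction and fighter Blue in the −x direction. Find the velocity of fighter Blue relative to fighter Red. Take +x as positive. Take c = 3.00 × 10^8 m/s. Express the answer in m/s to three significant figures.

β_A = 0.767, β_B = -0.447 (dividing each by c = 3.00 × 10^8 m/s).
Transform to A's frame with the inverse velocity-addition law: u' = (u − v)/(1 − uv/c²), taking u = β_B and v = β_A.
u' = (-0.447 − 0.767) / (1 − (0.767)(-0.447)) = -1.2133/1.3424 = -0.9038.
u' = -0.9038 × 3.00 × 10^8 m/s.

-2.71 × 10^8 m/s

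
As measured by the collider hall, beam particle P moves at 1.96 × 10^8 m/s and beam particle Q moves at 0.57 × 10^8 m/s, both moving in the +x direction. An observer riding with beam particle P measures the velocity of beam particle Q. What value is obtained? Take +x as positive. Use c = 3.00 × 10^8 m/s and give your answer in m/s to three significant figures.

-1.59 × 10^8 m/s

β_A = 0.653, β_B = 0.190 (dividing each by c = 3.00 × 10^8 m/s).
Transform to A's frame with the inverse velocity-addition law: u' = (u − v)/(1 − uv/c²), taking u = β_B and v = β_A.
u' = (0.190 − 0.653) / (1 − (0.653)(0.190)) = -0.4633/0.8759 = -0.5290.
u' = -0.5290 × 3.00 × 10^8 m/s.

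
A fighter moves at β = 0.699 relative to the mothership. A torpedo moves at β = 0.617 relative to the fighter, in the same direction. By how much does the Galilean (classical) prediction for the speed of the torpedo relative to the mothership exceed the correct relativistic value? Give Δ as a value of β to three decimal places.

Galilean: u_cl = 0.617 + 0.699 = 1.3160.
Relativistic: u_rel = (0.617 + 0.699) / (1 + 0.617·0.699) = 1.3160/1.4313 = 0.9195.
Δ = 1.3160 − 0.9195 = 0.3965.
(The classical prediction exceeds c; the relativistic result does not.)

Δ = 0.397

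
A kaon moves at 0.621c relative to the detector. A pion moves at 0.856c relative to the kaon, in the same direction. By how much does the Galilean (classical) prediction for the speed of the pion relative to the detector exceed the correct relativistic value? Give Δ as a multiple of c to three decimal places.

Galilean: u_cl = 0.856 + 0.621 = 1.4770.
Relativistic: u_rel = (0.856 + 0.621) / (1 + 0.856·0.621) = 1.4770/1.5316 = 0.9644.
Δ = 1.4770 − 0.9644 = 0.5126.
(The classical prediction exceeds c; the relativistic result does not.)

Δ = 0.513c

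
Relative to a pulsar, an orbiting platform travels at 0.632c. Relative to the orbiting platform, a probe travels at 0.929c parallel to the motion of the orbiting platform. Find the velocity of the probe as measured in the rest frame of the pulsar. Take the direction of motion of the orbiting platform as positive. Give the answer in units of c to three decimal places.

With v = 0.632 and u' = 0.929 (in units of c),
u = (u' + v)/(1 + u'v/c²):
u = (0.929 + 0.632) / (1 + 0.929·0.632) = 1.5610/1.5871 = 0.9835

0.984c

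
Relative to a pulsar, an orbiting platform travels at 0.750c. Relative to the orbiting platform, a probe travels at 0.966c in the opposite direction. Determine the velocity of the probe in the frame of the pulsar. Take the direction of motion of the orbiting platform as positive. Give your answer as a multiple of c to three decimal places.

-0.784c

With v = 0.750 and u' = -0.966 (in units of c),
u = (u' + v)/(1 + u'v/c²):
u = (-0.966 + 0.750) / (1 + (-0.966)·0.750) = -0.2160/0.2755 = -0.7840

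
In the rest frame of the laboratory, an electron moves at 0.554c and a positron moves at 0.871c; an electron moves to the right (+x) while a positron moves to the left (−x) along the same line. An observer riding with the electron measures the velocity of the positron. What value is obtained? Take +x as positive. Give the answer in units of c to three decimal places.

β_A = 0.554, β_B = -0.871.
Transform to A's frame with the inverse velocity-addition law: u' = (u − v)/(1 − uv/c²), taking u = β_B and v = β_A.
u' = (-0.871 − 0.554) / (1 − (0.554)(-0.871)) = -1.4250/1.4825 = -0.9612.

-0.961c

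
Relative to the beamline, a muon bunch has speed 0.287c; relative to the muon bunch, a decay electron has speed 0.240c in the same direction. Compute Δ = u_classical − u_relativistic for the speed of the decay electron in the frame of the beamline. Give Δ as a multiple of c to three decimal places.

Δ = 0.034c

Galilean: u_cl = 0.240 + 0.287 = 0.5270.
Relativistic: u_rel = (0.240 + 0.287) / (1 + 0.240·0.287) = 0.5270/1.0689 = 0.4930.
Δ = 0.5270 − 0.4930 = 0.0340.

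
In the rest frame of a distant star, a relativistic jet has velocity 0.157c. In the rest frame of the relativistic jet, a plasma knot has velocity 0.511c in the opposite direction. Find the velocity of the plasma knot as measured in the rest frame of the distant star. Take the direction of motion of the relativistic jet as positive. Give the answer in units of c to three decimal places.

With v = 0.157 and u' = -0.511 (in units of c),
u = (u' + v)/(1 + u'v/c²):
u = (-0.511 + 0.157) / (1 + (-0.511)·0.157) = -0.3540/0.9198 = -0.3849

-0.385c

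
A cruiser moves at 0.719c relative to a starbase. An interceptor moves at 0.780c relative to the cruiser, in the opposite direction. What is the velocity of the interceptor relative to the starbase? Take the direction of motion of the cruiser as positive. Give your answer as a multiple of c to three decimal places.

-0.139c

With v = 0.719 and u' = -0.780 (in units of c),
u = (u' + v)/(1 + u'v/c²):
u = (-0.780 + 0.719) / (1 + (-0.780)·0.719) = -0.0610/0.4392 = -0.1389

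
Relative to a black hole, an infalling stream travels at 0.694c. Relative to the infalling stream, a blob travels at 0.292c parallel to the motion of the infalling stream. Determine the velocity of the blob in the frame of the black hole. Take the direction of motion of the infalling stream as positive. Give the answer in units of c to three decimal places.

With v = 0.694 and u' = 0.292 (in units of c),
u = (u' + v)/(1 + u'v/c²):
u = (0.292 + 0.694) / (1 + 0.292·0.694) = 0.9860/1.2026 = 0.8199
(Galilean addition would give +0.986c.)

0.820c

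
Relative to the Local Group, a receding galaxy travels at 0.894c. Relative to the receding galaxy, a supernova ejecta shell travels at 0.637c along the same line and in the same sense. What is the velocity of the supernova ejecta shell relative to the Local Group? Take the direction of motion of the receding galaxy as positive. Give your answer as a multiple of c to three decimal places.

0.975c

With v = 0.894 and u' = 0.637 (in units of c),
u = (u' + v)/(1 + u'v/c²):
u = (0.637 + 0.894) / (1 + 0.637·0.894) = 1.5310/1.5695 = 0.9755
(Galilean addition would give +1.531c, exceeding c.)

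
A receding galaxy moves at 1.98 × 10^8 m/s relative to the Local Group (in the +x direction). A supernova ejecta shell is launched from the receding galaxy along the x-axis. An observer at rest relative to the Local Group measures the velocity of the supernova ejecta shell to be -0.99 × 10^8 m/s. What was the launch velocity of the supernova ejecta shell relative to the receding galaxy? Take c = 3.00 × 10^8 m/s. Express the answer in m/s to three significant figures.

-2.44 × 10^8 m/s

v = 0.660c, u = -0.330c.
Invert the composition law: u' = (u − v)/(1 − uv/c²).
u' = (-0.330 − 0.660) / (1 − (-0.330)(0.660)) = -0.9900/1.2178 = -0.8129.
u' = -0.8129 × 3.00 × 10^8 m/s.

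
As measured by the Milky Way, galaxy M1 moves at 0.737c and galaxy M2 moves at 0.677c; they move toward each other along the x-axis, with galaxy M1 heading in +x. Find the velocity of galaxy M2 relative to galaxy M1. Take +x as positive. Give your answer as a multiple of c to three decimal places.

β_A = 0.737, β_B = -0.677.
Transform to A's frame with the inverse velocity-addition law: u' = (u − v)/(1 − uv/c²), taking u = β_B and v = β_A.
u' = (-0.677 − 0.737) / (1 − (0.737)(-0.677)) = -1.4140/1.4989 = -0.9433.

-0.943c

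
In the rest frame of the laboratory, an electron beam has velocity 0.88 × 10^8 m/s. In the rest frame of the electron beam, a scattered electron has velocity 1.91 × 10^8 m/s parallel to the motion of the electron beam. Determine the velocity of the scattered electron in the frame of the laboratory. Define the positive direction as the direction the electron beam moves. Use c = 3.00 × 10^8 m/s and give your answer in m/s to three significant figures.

In units of c (dividing by 3.00 × 10^8 m/s): v = 0.293, u' = 0.637.
u = (u' + v)/(1 + u'v/c²):
u = (0.637 + 0.293) / (1 + 0.637·0.293) = 0.9300/1.1868 = 0.7836
(Galilean addition would give +0.930c.)
Converting back: u = 0.7836 × 3.00 × 10^8 m/s.

2.35 × 10^8 m/s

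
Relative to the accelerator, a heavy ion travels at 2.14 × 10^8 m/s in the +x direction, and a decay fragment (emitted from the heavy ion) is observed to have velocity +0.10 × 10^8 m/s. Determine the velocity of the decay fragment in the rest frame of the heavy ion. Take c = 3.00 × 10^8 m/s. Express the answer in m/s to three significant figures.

-2.09 × 10^8 m/s

v = 0.713c, u = 0.033c.
Invert the composition law: u' = (u − v)/(1 − uv/c²).
u' = (0.033 − 0.713) / (1 − (0.033)(0.713)) = -0.6800/0.9762 = -0.6966.
u' = -0.6966 × 3.00 × 10^8 m/s.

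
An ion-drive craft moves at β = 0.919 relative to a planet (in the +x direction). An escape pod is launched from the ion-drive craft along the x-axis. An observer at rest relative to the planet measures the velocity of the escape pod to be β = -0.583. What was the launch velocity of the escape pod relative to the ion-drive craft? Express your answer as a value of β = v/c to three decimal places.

β = -0.978

Invert the composition law: u' = (u − v)/(1 − uv/c²).
u' = (-0.583 − 0.919) / (1 − (-0.583)(0.919)) = -1.5020/1.5358 = -0.9780.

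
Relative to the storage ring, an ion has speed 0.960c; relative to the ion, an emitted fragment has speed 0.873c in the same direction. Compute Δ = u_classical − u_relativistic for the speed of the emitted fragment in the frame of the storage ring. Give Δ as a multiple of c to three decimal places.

Galilean: u_cl = 0.873 + 0.960 = 1.8330.
Relativistic: u_rel = (0.873 + 0.960) / (1 + 0.873·0.960) = 1.8330/1.8381 = 0.9972.
Δ = 1.8330 − 0.9972 = 0.8358.
(The classical prediction exceeds c; the relativistic result does not.)

Δ = 0.836c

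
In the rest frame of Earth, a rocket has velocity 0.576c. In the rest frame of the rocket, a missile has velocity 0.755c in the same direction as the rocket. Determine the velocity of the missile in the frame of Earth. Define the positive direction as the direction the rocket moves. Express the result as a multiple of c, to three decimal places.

0.928c

With v = 0.576 and u' = 0.755 (in units of c),
u = (u' + v)/(1 + u'v/c²):
u = (0.755 + 0.576) / (1 + 0.755·0.576) = 1.3310/1.4349 = 0.9276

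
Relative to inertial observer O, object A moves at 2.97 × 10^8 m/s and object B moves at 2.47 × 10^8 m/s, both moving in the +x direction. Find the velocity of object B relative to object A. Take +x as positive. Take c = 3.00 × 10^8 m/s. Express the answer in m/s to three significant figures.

β_A = 0.990, β_B = 0.823 (dividing each by c = 3.00 × 10^8 m/s).
Transform to A's frame with the inverse velocity-addition law: u' = (u − v)/(1 − uv/c²), taking u = β_B and v = β_A.
u' = (0.823 − 0.990) / (1 − (0.990)(0.823)) = -0.1667/0.1849 = -0.9014.
u' = -0.9014 × 3.00 × 10^8 m/s.

-2.70 × 10^8 m/s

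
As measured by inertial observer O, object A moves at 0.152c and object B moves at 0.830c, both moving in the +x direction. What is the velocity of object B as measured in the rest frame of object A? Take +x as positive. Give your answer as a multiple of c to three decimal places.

β_A = 0.152, β_B = 0.830.
Transform to A's frame with the inverse velocity-addition law: u' = (u − v)/(1 − uv/c²), taking u = β_B and v = β_A.
u' = (0.830 − 0.152) / (1 − (0.152)(0.830)) = 0.6780/0.8738 = 0.7759.

+0.776c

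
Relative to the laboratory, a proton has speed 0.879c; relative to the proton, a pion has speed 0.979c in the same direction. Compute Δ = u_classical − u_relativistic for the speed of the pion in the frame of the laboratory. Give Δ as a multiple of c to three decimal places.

Galilean: u_cl = 0.979 + 0.879 = 1.8580.
Relativistic: u_rel = (0.979 + 0.879) / (1 + 0.979·0.879) = 1.8580/1.8605 = 0.9986.
Δ = 1.8580 − 0.9986 = 0.8594.
(The classical prediction exceeds c; the relativistic result does not.)

Δ = 0.859c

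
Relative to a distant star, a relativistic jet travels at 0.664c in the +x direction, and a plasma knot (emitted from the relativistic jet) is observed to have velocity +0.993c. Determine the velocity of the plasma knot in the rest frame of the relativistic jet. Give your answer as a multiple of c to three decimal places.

Invert the composition law: u' = (u − v)/(1 − uv/c²).
u' = (0.993 − 0.664) / (1 − (0.993)(0.664)) = 0.3290/0.3406 = 0.9658.

+0.966c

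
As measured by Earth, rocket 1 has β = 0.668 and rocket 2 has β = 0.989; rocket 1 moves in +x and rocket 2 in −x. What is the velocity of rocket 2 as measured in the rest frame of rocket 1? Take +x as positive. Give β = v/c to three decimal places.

β_A = 0.668, β_B = -0.989.
Transform to A's frame with the inverse velocity-addition law: u' = (u − v)/(1 − uv/c²), taking u = β_B and v = β_A.
u' = (-0.989 − 0.668) / (1 − (0.668)(-0.989)) = -1.6570/1.6607 = -0.9978.

β = -0.998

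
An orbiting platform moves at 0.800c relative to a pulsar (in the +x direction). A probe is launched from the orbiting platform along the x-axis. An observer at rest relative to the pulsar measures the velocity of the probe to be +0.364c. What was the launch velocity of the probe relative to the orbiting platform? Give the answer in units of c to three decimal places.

Invert the composition law: u' = (u − v)/(1 − uv/c²).
u' = (0.364 − 0.800) / (1 − (0.364)(0.800)) = -0.4360/0.7088 = -0.6151.

-0.615c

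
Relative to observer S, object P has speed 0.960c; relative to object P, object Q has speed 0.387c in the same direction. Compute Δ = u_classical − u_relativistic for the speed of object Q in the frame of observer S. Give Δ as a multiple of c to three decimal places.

Δ = 0.365c

Galilean: u_cl = 0.387 + 0.960 = 1.3470.
Relativistic: u_rel = (0.387 + 0.960) / (1 + 0.387·0.960) = 1.3470/1.3715 = 0.9821.
Δ = 1.3470 − 0.9821 = 0.3649.
(The classical prediction exceeds c; the relativistic result does not.)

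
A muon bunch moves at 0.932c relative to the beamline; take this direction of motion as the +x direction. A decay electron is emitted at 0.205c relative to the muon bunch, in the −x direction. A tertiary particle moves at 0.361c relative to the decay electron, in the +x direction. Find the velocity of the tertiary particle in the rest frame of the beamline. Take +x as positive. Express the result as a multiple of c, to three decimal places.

Apply u = (u' + v)/(1 + u'v/c²) successively, working outward toward the beamline.
Start: velocity of the muon bunch relative to the beamline = 0.9320c.
Compose with the decay electron (u' = -0.205 in the muon bunch frame): u_1 = (-0.205 + 0.932) / (1 + (-0.205)·0.932) = 0.7270/0.8089 = 0.8987.
Compose with the tertiary particle (u' = 0.361 in the decay electron frame): u_2 = (0.361 + 0.899) / (1 + 0.361·0.899) = 1.2597/1.3244 = 0.9511.

+0.951c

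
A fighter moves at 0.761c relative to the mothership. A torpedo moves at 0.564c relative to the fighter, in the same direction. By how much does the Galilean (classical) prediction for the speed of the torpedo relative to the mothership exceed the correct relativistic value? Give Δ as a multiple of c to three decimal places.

Galilean: u_cl = 0.564 + 0.761 = 1.3250.
Relativistic: u_rel = (0.564 + 0.761) / (1 + 0.564·0.761) = 1.3250/1.4292 = 0.9271.
Δ = 1.3250 − 0.9271 = 0.3979.
(The classical prediction exceeds c; the relativistic result does not.)

Δ = 0.398c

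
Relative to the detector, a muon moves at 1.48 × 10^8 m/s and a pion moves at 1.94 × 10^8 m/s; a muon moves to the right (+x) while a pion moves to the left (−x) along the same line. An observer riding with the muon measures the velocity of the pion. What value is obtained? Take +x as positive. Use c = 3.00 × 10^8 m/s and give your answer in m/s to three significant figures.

-2.59 × 10^8 m/s

β_A = 0.493, β_B = -0.647 (dividing each by c = 3.00 × 10^8 m/s).
Transform to A's frame with the inverse velocity-addition law: u' = (u − v)/(1 − uv/c²), taking u = β_B and v = β_A.
u' = (-0.647 − 0.493) / (1 − (0.493)(-0.647)) = -1.1400/1.3190 = -0.8643.
u' = -0.8643 × 3.00 × 10^8 m/s.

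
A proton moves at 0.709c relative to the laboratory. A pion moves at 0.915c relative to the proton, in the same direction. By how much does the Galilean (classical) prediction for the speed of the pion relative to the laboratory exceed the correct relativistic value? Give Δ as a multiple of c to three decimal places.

Δ = 0.639c

Galilean: u_cl = 0.915 + 0.709 = 1.6240.
Relativistic: u_rel = (0.915 + 0.709) / (1 + 0.915·0.709) = 1.6240/1.6487 = 0.9850.
Δ = 1.6240 − 0.9850 = 0.6390.
(The classical prediction exceeds c; the relativistic result does not.)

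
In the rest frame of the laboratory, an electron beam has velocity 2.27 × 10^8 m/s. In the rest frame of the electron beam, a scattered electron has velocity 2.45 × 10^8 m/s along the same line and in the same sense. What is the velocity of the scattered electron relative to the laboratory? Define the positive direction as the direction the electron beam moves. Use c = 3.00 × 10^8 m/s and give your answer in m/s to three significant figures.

2.92 × 10^8 m/s

In units of c (dividing by 3.00 × 10^8 m/s): v = 0.757, u' = 0.817.
u = (u' + v)/(1 + u'v/c²):
u = (0.817 + 0.757) / (1 + 0.817·0.757) = 1.5733/1.6179 = 0.9724
(Galilean addition would give +1.573c, exceeding c.)
Converting back: u = 0.9724 × 3.00 × 10^8 m/s.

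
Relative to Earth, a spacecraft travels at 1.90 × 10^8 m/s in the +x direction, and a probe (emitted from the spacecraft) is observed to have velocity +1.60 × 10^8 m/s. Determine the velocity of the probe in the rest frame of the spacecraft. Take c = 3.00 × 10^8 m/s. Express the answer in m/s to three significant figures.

v = 0.633c, u = 0.533c.
Invert the composition law: u' = (u − v)/(1 − uv/c²).
u' = (0.533 − 0.633) / (1 − (0.533)(0.633)) = -0.1000/0.6622 = -0.1510.
u' = -0.1510 × 3.00 × 10^8 m/s.

-4.53 × 10^7 m/s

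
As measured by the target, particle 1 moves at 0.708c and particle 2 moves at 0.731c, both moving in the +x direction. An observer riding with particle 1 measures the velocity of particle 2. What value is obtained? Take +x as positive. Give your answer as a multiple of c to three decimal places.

+0.048c

β_A = 0.708, β_B = 0.731.
Transform to A's frame with the inverse velocity-addition law: u' = (u − v)/(1 − uv/c²), taking u = β_B and v = β_A.
u' = (0.731 − 0.708) / (1 − (0.708)(0.731)) = 0.0230/0.4825 = 0.0477.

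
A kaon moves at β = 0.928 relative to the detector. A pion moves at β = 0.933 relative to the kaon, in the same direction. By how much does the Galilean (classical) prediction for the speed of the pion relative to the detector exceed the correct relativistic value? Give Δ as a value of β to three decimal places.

Δ = 0.864

Galilean: u_cl = 0.933 + 0.928 = 1.8610.
Relativistic: u_rel = (0.933 + 0.928) / (1 + 0.933·0.928) = 1.8610/1.8658 = 0.9974.
Δ = 1.8610 − 0.9974 = 0.8636.
(The classical prediction exceeds c; the relativistic result does not.)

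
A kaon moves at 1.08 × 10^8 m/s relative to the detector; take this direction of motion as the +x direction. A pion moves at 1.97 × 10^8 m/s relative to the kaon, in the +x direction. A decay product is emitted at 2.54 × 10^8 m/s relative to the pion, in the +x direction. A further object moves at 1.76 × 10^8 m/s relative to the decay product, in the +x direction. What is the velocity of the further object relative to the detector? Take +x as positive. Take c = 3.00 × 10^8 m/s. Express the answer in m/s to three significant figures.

Apply u = (u' + v)/(1 + u'v/c²) successively, working outward toward the detector.
(Dividing each given speed by c = 3.00 × 10^8 m/s to work in units of c.)
Start: velocity of the kaon relative to the detector = 0.3600c.
Compose with the pion (u' = 0.657 in the kaon frame): u_1 = (0.657 + 0.360) / (1 + 0.657·0.360) = 1.0167/1.2364 = 0.8223.
Compose with the decay product (u' = 0.847 in the pion frame): u_2 = (0.847 + 0.822) / (1 + 0.847·0.822) = 1.6689/1.6962 = 0.9839.
Compose with the further object (u' = 0.587 in the decay product frame): u_3 = (0.587 + 0.984) / (1 + 0.587·0.984) = 1.5706/1.5772 = 0.9958.
So u = 0.9958 × 3.00 × 10^8 m/s.

2.99 × 10^8 m/s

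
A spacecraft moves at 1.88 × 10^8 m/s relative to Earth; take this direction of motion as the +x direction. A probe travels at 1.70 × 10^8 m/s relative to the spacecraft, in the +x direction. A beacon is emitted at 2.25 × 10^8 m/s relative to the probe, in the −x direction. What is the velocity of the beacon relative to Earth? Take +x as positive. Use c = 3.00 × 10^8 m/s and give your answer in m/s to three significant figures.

Apply u = (u' + v)/(1 + u'v/c²) successively, working outward toward Earth.
(Dividing each given speed by c = 3.00 × 10^8 m/s to work in units of c.)
Start: velocity of the spacecraft relative to Earth = 0.6267c.
Compose with the probe (u' = 0.567 in the spacecraft frame): u_1 = (0.567 + 0.627) / (1 + 0.567·0.627) = 1.1933/1.3551 = 0.8806.
Compose with the beacon (u' = -0.750 in the probe frame): u_2 = (-0.750 + 0.881) / (1 + (-0.750)·0.881) = 0.1306/0.3395 = 0.3847.
So u = 0.3847 × 3.00 × 10^8 m/s.

+1.15 × 10^8 m/s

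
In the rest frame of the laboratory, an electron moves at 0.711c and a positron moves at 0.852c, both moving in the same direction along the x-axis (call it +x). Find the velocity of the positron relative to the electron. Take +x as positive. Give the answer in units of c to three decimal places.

+0.358c

β_A = 0.711, β_B = 0.852.
Transform to A's frame with the inverse velocity-addition law: u' = (u − v)/(1 − uv/c²), taking u = β_B and v = β_A.
u' = (0.852 − 0.711) / (1 − (0.711)(0.852)) = 0.1410/0.3942 = 0.3577.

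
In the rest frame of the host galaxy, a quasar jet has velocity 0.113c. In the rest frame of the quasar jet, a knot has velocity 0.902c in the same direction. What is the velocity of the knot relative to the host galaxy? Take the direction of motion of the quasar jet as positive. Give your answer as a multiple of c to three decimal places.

With v = 0.113 and u' = 0.902 (in units of c),
u = (u' + v)/(1 + u'v/c²):
u = (0.902 + 0.113) / (1 + 0.902·0.113) = 1.0150/1.1019 = 0.9211

0.921c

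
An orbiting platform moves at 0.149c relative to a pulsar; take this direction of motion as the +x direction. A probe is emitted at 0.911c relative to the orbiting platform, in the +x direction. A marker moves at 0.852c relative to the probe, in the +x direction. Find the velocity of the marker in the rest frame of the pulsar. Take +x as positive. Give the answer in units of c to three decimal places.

0.995c

Apply u = (u' + v)/(1 + u'v/c²) successively, working outward toward the pulsar.
Start: velocity of the orbiting platform relative to the pulsar = 0.1490c.
Compose with the probe (u' = 0.911 in the orbiting platform frame): u_1 = (0.911 + 0.149) / (1 + 0.911·0.149) = 1.0600/1.1357 = 0.9333.
Compose with the marker (u' = 0.852 in the probe frame): u_2 = (0.852 + 0.933) / (1 + 0.852·0.933) = 1.7853/1.7952 = 0.9945.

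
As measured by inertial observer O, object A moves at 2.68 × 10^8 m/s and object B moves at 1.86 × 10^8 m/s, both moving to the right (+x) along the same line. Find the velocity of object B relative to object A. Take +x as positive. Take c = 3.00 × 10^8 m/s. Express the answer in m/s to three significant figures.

-1.84 × 10^8 m/s

β_A = 0.893, β_B = 0.620 (dividing each by c = 3.00 × 10^8 m/s).
Transform to A's frame with the inverse velocity-addition law: u' = (u − v)/(1 − uv/c²), taking u = β_B and v = β_A.
u' = (0.620 − 0.893) / (1 − (0.893)(0.620)) = -0.2733/0.4461 = -0.6127.
u' = -0.6127 × 3.00 × 10^8 m/s.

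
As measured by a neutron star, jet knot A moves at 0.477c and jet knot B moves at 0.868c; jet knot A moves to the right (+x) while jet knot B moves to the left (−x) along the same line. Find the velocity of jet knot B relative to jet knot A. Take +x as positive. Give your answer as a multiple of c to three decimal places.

β_A = 0.477, β_B = -0.868.
Transform to A's frame with the inverse velocity-addition law: u' = (u − v)/(1 − uv/c²), taking u = β_B and v = β_A.
u' = (-0.868 − 0.477) / (1 − (0.477)(-0.868)) = -1.3450/1.4140 = -0.9512.

-0.951c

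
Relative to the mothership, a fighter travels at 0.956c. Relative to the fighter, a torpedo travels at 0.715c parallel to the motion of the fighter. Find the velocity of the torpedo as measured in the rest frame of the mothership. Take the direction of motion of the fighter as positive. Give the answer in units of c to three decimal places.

0.993c

With v = 0.956 and u' = 0.715 (in units of c),
u = (u' + v)/(1 + u'v/c²):
u = (0.715 + 0.956) / (1 + 0.715·0.956) = 1.6710/1.6835 = 0.9926
(Galilean addition would give +1.671c, exceeding c.)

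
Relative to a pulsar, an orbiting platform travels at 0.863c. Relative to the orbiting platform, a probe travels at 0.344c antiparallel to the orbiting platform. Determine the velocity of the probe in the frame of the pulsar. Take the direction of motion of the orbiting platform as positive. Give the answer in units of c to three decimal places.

+0.738c

With v = 0.863 and u' = -0.344 (in units of c),
u = (u' + v)/(1 + u'v/c²):
u = (-0.344 + 0.863) / (1 + (-0.344)·0.863) = 0.5190/0.7031 = 0.7381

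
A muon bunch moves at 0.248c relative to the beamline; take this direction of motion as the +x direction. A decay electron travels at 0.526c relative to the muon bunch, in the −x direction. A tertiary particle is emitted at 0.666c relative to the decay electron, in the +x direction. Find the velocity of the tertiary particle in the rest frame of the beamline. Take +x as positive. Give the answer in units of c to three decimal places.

+0.440c

Apply u = (u' + v)/(1 + u'v/c²) successively, working outward toward the beamline.
Start: velocity of the muon bunch relative to the beamline = 0.2480c.
Compose with the decay electron (u' = -0.526 in the muon bunch frame): u_1 = (-0.526 + 0.248) / (1 + (-0.526)·0.248) = -0.2780/0.8696 = -0.3197.
Compose with the tertiary particle (u' = 0.666 in the decay electron frame): u_2 = (0.666 + (-0.320)) / (1 + 0.666·(-0.320)) = 0.3463/0.7871 = 0.4400.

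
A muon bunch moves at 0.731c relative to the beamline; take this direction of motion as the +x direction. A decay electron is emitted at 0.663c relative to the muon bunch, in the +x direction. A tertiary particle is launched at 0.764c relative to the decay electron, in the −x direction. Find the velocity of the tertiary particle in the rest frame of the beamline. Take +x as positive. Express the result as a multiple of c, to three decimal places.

Apply u = (u' + v)/(1 + u'v/c²) successively, working outward toward the beamline.
Start: velocity of the muon bunch relative to the beamline = 0.7310c.
Compose with the decay electron (u' = 0.663 in the muon bunch frame): u_1 = (0.663 + 0.731) / (1 + 0.663·0.731) = 1.3940/1.4847 = 0.9389.
Compose with the tertiary particle (u' = -0.764 in the decay electron frame): u_2 = (-0.764 + 0.939) / (1 + (-0.764)·0.939) = 0.1749/0.2826 = 0.6189.

+0.619c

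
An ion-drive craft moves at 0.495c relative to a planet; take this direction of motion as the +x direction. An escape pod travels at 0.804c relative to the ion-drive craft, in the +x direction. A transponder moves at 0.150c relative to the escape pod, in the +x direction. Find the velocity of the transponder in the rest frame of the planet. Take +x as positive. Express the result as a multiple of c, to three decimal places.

0.947c

Apply u = (u' + v)/(1 + u'v/c²) successively, working outward toward the planet.
Start: velocity of the ion-drive craft relative to the planet = 0.4950c.
Compose with the escape pod (u' = 0.804 in the ion-drive craft frame): u_1 = (0.804 + 0.495) / (1 + 0.804·0.495) = 1.2990/1.3980 = 0.9292.
Compose with the transponder (u' = 0.150 in the escape pod frame): u_2 = (0.150 + 0.929) / (1 + 0.150·0.929) = 1.0792/1.1394 = 0.9472.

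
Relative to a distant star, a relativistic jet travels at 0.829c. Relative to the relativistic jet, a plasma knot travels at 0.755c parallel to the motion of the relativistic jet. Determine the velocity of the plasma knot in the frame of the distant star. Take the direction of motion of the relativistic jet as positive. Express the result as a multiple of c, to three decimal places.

With v = 0.829 and u' = 0.755 (in units of c),
u = (u' + v)/(1 + u'v/c²):
u = (0.755 + 0.829) / (1 + 0.755·0.829) = 1.5840/1.6259 = 0.9742

0.974c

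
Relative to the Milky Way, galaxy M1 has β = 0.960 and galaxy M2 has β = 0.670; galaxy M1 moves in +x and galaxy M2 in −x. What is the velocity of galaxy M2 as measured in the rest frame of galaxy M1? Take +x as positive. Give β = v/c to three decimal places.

β = -0.992

β_A = 0.960, β_B = -0.670.
Transform to A's frame with the inverse velocity-addition law: u' = (u − v)/(1 − uv/c²), taking u = β_B and v = β_A.
u' = (-0.670 − 0.960) / (1 − (0.960)(-0.670)) = -1.6300/1.6432 = -0.9920.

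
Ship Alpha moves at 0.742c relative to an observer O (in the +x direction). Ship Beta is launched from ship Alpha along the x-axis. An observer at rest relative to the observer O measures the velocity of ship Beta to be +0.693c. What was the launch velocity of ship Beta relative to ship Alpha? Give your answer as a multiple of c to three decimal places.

-0.101c

Invert the composition law: u' = (u − v)/(1 − uv/c²).
u' = (0.693 − 0.742) / (1 − (0.693)(0.742)) = -0.0490/0.4858 = -0.1009.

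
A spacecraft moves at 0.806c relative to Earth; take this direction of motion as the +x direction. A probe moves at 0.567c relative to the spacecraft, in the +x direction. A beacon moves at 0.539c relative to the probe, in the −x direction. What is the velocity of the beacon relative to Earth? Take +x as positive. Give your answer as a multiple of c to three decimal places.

Apply u = (u' + v)/(1 + u'v/c²) successively, working outward toward Earth.
Start: velocity of the spacecraft relative to Earth = 0.8060c.
Compose with the probe (u' = 0.567 in the spacecraft frame): u_1 = (0.567 + 0.806) / (1 + 0.567·0.806) = 1.3730/1.4570 = 0.9423.
Compose with the beacon (u' = -0.539 in the probe frame): u_2 = (-0.539 + 0.942) / (1 + (-0.539)·0.942) = 0.4033/0.4921 = 0.8197.

+0.820c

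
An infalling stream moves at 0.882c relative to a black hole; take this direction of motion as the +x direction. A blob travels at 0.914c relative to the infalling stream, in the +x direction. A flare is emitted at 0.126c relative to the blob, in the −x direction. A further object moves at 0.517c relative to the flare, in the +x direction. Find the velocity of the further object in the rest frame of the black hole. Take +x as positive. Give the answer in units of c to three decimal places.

Apply u = (u' + v)/(1 + u'v/c²) successively, working outward toward the black hole.
Start: velocity of the infalling stream relative to the black hole = 0.8820c.
Compose with the blob (u' = 0.914 in the infalling stream frame): u_1 = (0.914 + 0.882) / (1 + 0.914·0.882) = 1.7960/1.8061 = 0.9944.
Compose with the flare (u' = -0.126 in the blob frame): u_2 = (-0.126 + 0.994) / (1 + (-0.126)·0.994) = 0.8684/0.8747 = 0.9928.
Compose with the further object (u' = 0.517 in the flare frame): u_3 = (0.517 + 0.993) / (1 + 0.517·0.993) = 1.5098/1.5133 = 0.9977.

+0.998c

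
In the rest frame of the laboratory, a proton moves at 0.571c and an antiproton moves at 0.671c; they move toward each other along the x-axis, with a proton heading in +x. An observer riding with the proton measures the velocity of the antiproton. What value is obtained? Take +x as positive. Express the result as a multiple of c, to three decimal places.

-0.898c

β_A = 0.571, β_B = -0.671.
Transform to A's frame with the inverse velocity-addition law: u' = (u − v)/(1 − uv/c²), taking u = β_B and v = β_A.
u' = (-0.671 − 0.571) / (1 − (0.571)(-0.671)) = -1.2420/1.3831 = -0.8980.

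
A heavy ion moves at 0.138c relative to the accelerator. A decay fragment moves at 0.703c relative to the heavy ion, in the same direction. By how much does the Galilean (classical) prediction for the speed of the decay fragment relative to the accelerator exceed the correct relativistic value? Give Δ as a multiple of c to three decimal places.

Galilean: u_cl = 0.703 + 0.138 = 0.8410.
Relativistic: u_rel = (0.703 + 0.138) / (1 + 0.703·0.138) = 0.8410/1.0970 = 0.7666.
Δ = 0.8410 − 0.7666 = 0.0744.

Δ = 0.074c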